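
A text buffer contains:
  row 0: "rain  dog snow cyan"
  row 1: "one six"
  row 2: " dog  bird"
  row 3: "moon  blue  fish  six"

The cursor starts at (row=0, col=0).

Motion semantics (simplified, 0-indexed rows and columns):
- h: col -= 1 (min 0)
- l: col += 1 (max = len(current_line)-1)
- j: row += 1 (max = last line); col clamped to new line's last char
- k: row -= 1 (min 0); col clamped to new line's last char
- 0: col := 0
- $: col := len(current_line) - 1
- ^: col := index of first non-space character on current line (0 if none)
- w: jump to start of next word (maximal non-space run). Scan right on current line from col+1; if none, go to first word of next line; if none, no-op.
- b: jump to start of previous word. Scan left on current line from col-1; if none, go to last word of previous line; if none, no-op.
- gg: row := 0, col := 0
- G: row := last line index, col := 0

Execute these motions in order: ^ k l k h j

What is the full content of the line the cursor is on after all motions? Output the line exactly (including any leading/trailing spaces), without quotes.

After 1 (^): row=0 col=0 char='r'
After 2 (k): row=0 col=0 char='r'
After 3 (l): row=0 col=1 char='a'
After 4 (k): row=0 col=1 char='a'
After 5 (h): row=0 col=0 char='r'
After 6 (j): row=1 col=0 char='o'

Answer: one six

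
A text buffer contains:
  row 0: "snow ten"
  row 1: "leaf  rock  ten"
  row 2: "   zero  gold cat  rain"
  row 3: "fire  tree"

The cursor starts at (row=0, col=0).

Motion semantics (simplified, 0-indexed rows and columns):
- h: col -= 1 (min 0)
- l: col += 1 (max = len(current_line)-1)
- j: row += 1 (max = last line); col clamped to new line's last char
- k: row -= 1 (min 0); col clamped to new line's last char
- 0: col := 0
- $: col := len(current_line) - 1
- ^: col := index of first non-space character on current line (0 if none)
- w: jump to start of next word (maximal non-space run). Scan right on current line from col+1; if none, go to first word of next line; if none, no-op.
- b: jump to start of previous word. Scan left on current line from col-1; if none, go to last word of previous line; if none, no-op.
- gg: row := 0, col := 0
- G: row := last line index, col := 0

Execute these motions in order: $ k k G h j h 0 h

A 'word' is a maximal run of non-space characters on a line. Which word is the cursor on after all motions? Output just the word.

Answer: fire

Derivation:
After 1 ($): row=0 col=7 char='n'
After 2 (k): row=0 col=7 char='n'
After 3 (k): row=0 col=7 char='n'
After 4 (G): row=3 col=0 char='f'
After 5 (h): row=3 col=0 char='f'
After 6 (j): row=3 col=0 char='f'
After 7 (h): row=3 col=0 char='f'
After 8 (0): row=3 col=0 char='f'
After 9 (h): row=3 col=0 char='f'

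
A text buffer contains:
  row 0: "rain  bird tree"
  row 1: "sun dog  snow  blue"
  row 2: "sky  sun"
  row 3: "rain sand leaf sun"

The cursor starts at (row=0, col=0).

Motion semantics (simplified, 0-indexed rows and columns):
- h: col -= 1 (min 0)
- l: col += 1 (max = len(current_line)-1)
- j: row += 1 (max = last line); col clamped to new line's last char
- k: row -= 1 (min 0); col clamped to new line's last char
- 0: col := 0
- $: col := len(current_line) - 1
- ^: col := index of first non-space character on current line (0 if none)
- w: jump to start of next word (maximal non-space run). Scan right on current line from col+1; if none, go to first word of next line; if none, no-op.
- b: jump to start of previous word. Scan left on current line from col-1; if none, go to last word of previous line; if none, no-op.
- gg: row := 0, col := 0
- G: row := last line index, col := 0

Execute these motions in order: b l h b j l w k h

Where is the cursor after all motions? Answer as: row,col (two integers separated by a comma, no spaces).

Answer: 0,3

Derivation:
After 1 (b): row=0 col=0 char='r'
After 2 (l): row=0 col=1 char='a'
After 3 (h): row=0 col=0 char='r'
After 4 (b): row=0 col=0 char='r'
After 5 (j): row=1 col=0 char='s'
After 6 (l): row=1 col=1 char='u'
After 7 (w): row=1 col=4 char='d'
After 8 (k): row=0 col=4 char='_'
After 9 (h): row=0 col=3 char='n'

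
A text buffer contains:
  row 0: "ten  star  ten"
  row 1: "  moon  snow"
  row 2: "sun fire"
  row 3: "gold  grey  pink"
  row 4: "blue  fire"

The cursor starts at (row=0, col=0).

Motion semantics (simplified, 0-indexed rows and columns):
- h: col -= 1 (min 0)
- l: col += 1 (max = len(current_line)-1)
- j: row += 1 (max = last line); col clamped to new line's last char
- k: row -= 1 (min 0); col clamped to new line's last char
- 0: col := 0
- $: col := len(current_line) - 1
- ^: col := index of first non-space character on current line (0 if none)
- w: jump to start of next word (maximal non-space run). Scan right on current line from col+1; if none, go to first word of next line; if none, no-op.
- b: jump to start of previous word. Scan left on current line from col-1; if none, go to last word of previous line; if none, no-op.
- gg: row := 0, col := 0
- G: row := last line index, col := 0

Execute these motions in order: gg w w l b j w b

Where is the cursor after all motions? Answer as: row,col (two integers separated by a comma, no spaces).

After 1 (gg): row=0 col=0 char='t'
After 2 (w): row=0 col=5 char='s'
After 3 (w): row=0 col=11 char='t'
After 4 (l): row=0 col=12 char='e'
After 5 (b): row=0 col=11 char='t'
After 6 (j): row=1 col=11 char='w'
After 7 (w): row=2 col=0 char='s'
After 8 (b): row=1 col=8 char='s'

Answer: 1,8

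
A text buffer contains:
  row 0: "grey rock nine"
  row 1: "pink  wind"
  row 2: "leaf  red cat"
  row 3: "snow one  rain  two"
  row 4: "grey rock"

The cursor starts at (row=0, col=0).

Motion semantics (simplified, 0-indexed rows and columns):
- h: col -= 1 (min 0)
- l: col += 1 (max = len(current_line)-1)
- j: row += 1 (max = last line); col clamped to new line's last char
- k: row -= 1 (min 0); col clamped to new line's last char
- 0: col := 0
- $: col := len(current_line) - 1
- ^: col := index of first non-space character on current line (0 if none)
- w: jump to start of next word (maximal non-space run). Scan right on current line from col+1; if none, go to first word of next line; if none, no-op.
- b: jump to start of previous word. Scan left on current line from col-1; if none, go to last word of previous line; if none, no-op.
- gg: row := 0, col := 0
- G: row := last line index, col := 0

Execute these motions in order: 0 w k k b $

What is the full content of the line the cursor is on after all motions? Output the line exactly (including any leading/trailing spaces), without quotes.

After 1 (0): row=0 col=0 char='g'
After 2 (w): row=0 col=5 char='r'
After 3 (k): row=0 col=5 char='r'
After 4 (k): row=0 col=5 char='r'
After 5 (b): row=0 col=0 char='g'
After 6 ($): row=0 col=13 char='e'

Answer: grey rock nine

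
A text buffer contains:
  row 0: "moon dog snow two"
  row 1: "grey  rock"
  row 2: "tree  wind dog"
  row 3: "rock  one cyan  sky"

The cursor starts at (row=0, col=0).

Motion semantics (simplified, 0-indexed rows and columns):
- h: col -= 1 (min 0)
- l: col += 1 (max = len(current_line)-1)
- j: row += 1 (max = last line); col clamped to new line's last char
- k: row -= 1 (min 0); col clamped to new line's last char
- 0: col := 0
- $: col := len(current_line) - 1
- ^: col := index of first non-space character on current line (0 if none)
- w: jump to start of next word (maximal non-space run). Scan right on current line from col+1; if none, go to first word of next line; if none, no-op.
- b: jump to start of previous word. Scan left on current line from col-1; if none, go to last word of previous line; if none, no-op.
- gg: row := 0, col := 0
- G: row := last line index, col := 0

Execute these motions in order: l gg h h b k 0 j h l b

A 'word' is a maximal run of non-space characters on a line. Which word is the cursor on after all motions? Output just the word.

Answer: grey

Derivation:
After 1 (l): row=0 col=1 char='o'
After 2 (gg): row=0 col=0 char='m'
After 3 (h): row=0 col=0 char='m'
After 4 (h): row=0 col=0 char='m'
After 5 (b): row=0 col=0 char='m'
After 6 (k): row=0 col=0 char='m'
After 7 (0): row=0 col=0 char='m'
After 8 (j): row=1 col=0 char='g'
After 9 (h): row=1 col=0 char='g'
After 10 (l): row=1 col=1 char='r'
After 11 (b): row=1 col=0 char='g'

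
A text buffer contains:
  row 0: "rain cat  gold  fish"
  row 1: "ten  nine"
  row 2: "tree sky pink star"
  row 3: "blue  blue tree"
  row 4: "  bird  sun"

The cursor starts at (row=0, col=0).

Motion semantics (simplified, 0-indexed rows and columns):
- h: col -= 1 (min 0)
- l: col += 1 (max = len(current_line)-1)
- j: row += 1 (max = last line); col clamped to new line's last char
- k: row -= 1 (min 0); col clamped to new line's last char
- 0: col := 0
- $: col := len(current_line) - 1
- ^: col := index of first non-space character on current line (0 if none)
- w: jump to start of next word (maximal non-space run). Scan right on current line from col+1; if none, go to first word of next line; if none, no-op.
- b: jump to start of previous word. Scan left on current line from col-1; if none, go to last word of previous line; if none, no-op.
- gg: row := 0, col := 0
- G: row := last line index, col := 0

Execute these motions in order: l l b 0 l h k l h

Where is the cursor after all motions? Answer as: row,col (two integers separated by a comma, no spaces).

After 1 (l): row=0 col=1 char='a'
After 2 (l): row=0 col=2 char='i'
After 3 (b): row=0 col=0 char='r'
After 4 (0): row=0 col=0 char='r'
After 5 (l): row=0 col=1 char='a'
After 6 (h): row=0 col=0 char='r'
After 7 (k): row=0 col=0 char='r'
After 8 (l): row=0 col=1 char='a'
After 9 (h): row=0 col=0 char='r'

Answer: 0,0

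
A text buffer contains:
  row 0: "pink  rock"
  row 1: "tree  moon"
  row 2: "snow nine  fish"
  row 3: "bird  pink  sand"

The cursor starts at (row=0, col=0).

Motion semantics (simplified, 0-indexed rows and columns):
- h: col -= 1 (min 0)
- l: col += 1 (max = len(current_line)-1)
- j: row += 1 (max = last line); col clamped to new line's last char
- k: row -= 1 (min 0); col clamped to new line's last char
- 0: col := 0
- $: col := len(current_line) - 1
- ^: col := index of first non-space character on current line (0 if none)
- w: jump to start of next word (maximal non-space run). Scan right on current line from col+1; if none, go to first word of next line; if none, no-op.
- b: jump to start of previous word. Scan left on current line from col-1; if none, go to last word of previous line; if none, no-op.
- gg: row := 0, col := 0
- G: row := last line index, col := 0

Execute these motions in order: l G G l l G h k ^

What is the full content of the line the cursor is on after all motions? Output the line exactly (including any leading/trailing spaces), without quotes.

Answer: snow nine  fish

Derivation:
After 1 (l): row=0 col=1 char='i'
After 2 (G): row=3 col=0 char='b'
After 3 (G): row=3 col=0 char='b'
After 4 (l): row=3 col=1 char='i'
After 5 (l): row=3 col=2 char='r'
After 6 (G): row=3 col=0 char='b'
After 7 (h): row=3 col=0 char='b'
After 8 (k): row=2 col=0 char='s'
After 9 (^): row=2 col=0 char='s'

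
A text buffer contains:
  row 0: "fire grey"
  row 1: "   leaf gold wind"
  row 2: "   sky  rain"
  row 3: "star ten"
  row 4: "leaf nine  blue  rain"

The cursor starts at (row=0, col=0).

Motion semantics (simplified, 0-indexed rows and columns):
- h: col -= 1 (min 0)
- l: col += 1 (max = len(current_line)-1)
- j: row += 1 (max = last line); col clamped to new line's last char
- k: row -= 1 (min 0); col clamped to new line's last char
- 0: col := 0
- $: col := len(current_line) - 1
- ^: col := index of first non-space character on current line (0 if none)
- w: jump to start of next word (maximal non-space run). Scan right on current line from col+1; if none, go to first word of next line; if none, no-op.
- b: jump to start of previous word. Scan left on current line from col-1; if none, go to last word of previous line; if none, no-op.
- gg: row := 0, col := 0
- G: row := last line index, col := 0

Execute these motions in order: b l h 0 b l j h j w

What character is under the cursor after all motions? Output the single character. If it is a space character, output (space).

After 1 (b): row=0 col=0 char='f'
After 2 (l): row=0 col=1 char='i'
After 3 (h): row=0 col=0 char='f'
After 4 (0): row=0 col=0 char='f'
After 5 (b): row=0 col=0 char='f'
After 6 (l): row=0 col=1 char='i'
After 7 (j): row=1 col=1 char='_'
After 8 (h): row=1 col=0 char='_'
After 9 (j): row=2 col=0 char='_'
After 10 (w): row=2 col=3 char='s'

Answer: s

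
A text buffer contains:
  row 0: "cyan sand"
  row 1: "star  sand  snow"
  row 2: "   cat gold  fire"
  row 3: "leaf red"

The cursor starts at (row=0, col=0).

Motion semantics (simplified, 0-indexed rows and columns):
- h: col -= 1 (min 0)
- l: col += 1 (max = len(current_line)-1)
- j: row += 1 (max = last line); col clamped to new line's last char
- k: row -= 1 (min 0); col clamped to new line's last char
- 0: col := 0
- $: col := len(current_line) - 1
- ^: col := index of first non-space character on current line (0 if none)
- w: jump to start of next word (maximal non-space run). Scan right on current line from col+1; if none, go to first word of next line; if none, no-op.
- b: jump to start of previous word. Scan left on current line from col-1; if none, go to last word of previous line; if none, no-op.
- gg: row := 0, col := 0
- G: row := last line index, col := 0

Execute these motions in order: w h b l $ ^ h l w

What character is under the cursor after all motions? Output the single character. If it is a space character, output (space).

After 1 (w): row=0 col=5 char='s'
After 2 (h): row=0 col=4 char='_'
After 3 (b): row=0 col=0 char='c'
After 4 (l): row=0 col=1 char='y'
After 5 ($): row=0 col=8 char='d'
After 6 (^): row=0 col=0 char='c'
After 7 (h): row=0 col=0 char='c'
After 8 (l): row=0 col=1 char='y'
After 9 (w): row=0 col=5 char='s'

Answer: s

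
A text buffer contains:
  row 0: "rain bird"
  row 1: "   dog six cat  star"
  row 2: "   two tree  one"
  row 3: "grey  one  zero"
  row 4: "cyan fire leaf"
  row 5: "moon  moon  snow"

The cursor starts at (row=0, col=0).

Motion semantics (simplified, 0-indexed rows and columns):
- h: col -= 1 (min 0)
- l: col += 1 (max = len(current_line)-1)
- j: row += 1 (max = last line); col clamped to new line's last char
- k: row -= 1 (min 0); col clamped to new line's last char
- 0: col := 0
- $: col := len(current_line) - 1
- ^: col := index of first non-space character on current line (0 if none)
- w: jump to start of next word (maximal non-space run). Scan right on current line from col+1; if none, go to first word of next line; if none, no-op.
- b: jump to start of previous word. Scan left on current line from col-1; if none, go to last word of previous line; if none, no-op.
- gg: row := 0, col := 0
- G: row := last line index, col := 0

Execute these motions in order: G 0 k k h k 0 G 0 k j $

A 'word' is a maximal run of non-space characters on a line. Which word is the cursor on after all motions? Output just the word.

After 1 (G): row=5 col=0 char='m'
After 2 (0): row=5 col=0 char='m'
After 3 (k): row=4 col=0 char='c'
After 4 (k): row=3 col=0 char='g'
After 5 (h): row=3 col=0 char='g'
After 6 (k): row=2 col=0 char='_'
After 7 (0): row=2 col=0 char='_'
After 8 (G): row=5 col=0 char='m'
After 9 (0): row=5 col=0 char='m'
After 10 (k): row=4 col=0 char='c'
After 11 (j): row=5 col=0 char='m'
After 12 ($): row=5 col=15 char='w'

Answer: snow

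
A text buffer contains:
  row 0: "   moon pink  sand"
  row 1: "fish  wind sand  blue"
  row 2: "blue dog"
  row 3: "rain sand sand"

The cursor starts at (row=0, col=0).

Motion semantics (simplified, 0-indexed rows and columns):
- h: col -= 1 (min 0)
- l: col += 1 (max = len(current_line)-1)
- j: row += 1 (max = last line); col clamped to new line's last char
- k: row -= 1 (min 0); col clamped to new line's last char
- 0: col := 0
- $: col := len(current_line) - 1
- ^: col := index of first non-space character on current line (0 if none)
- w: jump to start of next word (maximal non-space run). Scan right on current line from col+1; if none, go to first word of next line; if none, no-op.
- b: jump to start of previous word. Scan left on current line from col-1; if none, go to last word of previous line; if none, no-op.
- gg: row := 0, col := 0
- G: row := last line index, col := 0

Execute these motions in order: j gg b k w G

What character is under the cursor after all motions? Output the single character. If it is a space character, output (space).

After 1 (j): row=1 col=0 char='f'
After 2 (gg): row=0 col=0 char='_'
After 3 (b): row=0 col=0 char='_'
After 4 (k): row=0 col=0 char='_'
After 5 (w): row=0 col=3 char='m'
After 6 (G): row=3 col=0 char='r'

Answer: r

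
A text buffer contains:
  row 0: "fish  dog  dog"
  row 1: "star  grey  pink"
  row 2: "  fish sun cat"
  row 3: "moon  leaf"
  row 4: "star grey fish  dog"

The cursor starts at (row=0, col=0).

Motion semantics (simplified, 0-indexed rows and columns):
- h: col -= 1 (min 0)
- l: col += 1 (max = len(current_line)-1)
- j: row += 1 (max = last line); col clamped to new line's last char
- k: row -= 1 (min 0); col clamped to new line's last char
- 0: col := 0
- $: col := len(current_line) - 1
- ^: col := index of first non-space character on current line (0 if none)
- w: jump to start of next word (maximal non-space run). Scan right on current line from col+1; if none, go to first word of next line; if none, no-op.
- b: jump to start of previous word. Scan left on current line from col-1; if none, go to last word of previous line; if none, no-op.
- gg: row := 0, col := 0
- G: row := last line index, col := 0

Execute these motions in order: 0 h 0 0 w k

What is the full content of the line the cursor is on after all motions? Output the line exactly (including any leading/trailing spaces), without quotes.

After 1 (0): row=0 col=0 char='f'
After 2 (h): row=0 col=0 char='f'
After 3 (0): row=0 col=0 char='f'
After 4 (0): row=0 col=0 char='f'
After 5 (w): row=0 col=6 char='d'
After 6 (k): row=0 col=6 char='d'

Answer: fish  dog  dog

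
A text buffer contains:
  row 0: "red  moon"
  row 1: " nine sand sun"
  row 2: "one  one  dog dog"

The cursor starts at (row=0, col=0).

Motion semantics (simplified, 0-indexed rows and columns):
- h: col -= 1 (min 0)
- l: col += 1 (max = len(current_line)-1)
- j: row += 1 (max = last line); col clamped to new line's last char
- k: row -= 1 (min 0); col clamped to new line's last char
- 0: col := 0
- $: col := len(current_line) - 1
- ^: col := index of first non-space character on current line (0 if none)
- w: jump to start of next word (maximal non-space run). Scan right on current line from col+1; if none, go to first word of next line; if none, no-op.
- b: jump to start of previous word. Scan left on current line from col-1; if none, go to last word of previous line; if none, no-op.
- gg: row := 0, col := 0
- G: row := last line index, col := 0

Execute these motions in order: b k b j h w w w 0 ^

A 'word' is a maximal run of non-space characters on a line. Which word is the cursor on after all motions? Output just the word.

After 1 (b): row=0 col=0 char='r'
After 2 (k): row=0 col=0 char='r'
After 3 (b): row=0 col=0 char='r'
After 4 (j): row=1 col=0 char='_'
After 5 (h): row=1 col=0 char='_'
After 6 (w): row=1 col=1 char='n'
After 7 (w): row=1 col=6 char='s'
After 8 (w): row=1 col=11 char='s'
After 9 (0): row=1 col=0 char='_'
After 10 (^): row=1 col=1 char='n'

Answer: nine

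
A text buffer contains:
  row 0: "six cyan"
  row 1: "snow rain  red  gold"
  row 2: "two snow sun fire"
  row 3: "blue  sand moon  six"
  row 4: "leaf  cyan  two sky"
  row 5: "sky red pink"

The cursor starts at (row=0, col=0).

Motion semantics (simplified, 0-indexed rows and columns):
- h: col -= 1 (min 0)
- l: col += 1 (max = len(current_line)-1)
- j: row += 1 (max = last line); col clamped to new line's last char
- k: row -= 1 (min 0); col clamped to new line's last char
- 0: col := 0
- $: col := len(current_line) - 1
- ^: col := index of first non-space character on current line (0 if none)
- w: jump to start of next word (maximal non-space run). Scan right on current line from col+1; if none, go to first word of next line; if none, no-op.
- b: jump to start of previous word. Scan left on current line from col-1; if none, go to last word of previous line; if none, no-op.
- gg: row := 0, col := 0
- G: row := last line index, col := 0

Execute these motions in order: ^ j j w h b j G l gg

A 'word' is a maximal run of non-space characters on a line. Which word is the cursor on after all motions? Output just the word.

Answer: six

Derivation:
After 1 (^): row=0 col=0 char='s'
After 2 (j): row=1 col=0 char='s'
After 3 (j): row=2 col=0 char='t'
After 4 (w): row=2 col=4 char='s'
After 5 (h): row=2 col=3 char='_'
After 6 (b): row=2 col=0 char='t'
After 7 (j): row=3 col=0 char='b'
After 8 (G): row=5 col=0 char='s'
After 9 (l): row=5 col=1 char='k'
After 10 (gg): row=0 col=0 char='s'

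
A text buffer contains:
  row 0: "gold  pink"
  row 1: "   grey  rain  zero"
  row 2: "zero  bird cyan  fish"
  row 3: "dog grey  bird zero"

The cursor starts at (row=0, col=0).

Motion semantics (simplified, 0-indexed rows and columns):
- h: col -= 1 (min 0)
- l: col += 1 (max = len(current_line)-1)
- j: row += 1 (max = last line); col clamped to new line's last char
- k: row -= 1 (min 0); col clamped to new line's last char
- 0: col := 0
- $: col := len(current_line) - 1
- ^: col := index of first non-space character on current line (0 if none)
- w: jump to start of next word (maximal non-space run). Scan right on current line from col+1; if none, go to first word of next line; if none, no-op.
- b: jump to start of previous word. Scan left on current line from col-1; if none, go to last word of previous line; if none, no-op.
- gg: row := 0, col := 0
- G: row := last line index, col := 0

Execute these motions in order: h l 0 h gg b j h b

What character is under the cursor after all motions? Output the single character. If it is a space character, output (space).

Answer: p

Derivation:
After 1 (h): row=0 col=0 char='g'
After 2 (l): row=0 col=1 char='o'
After 3 (0): row=0 col=0 char='g'
After 4 (h): row=0 col=0 char='g'
After 5 (gg): row=0 col=0 char='g'
After 6 (b): row=0 col=0 char='g'
After 7 (j): row=1 col=0 char='_'
After 8 (h): row=1 col=0 char='_'
After 9 (b): row=0 col=6 char='p'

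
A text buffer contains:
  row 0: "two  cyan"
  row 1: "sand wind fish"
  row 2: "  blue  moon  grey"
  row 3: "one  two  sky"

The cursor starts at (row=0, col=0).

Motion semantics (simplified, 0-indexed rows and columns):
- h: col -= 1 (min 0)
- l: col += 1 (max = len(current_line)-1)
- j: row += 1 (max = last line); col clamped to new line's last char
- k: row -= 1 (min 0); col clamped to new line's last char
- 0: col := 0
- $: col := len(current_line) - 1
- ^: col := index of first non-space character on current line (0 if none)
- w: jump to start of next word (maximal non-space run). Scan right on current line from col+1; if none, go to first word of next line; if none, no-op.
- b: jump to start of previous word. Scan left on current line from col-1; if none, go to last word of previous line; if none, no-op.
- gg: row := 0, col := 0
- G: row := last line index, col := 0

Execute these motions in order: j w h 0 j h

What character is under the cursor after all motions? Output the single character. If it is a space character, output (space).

Answer: (space)

Derivation:
After 1 (j): row=1 col=0 char='s'
After 2 (w): row=1 col=5 char='w'
After 3 (h): row=1 col=4 char='_'
After 4 (0): row=1 col=0 char='s'
After 5 (j): row=2 col=0 char='_'
After 6 (h): row=2 col=0 char='_'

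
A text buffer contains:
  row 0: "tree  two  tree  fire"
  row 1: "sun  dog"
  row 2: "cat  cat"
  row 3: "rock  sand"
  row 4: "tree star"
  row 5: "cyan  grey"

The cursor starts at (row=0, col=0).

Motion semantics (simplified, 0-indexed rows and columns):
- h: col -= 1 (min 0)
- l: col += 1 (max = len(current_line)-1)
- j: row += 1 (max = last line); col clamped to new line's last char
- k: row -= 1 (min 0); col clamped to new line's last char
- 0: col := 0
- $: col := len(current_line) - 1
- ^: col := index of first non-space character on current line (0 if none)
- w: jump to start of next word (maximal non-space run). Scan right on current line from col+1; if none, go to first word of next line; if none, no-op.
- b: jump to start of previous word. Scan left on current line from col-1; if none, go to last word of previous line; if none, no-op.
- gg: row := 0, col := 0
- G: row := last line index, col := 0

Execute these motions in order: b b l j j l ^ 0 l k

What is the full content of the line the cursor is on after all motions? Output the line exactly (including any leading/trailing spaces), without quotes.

Answer: sun  dog

Derivation:
After 1 (b): row=0 col=0 char='t'
After 2 (b): row=0 col=0 char='t'
After 3 (l): row=0 col=1 char='r'
After 4 (j): row=1 col=1 char='u'
After 5 (j): row=2 col=1 char='a'
After 6 (l): row=2 col=2 char='t'
After 7 (^): row=2 col=0 char='c'
After 8 (0): row=2 col=0 char='c'
After 9 (l): row=2 col=1 char='a'
After 10 (k): row=1 col=1 char='u'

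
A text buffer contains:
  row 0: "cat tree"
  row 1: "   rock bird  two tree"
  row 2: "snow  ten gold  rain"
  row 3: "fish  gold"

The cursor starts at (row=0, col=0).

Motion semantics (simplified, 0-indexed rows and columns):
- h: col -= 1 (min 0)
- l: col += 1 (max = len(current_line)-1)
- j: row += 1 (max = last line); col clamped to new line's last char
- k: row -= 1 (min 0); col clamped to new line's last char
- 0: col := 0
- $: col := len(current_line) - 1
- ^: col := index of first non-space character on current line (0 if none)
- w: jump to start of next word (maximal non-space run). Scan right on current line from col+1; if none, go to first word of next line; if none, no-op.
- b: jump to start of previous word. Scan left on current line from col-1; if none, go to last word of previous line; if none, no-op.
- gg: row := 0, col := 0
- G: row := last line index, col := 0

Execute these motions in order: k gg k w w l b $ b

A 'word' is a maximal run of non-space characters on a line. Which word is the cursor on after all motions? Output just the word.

Answer: tree

Derivation:
After 1 (k): row=0 col=0 char='c'
After 2 (gg): row=0 col=0 char='c'
After 3 (k): row=0 col=0 char='c'
After 4 (w): row=0 col=4 char='t'
After 5 (w): row=1 col=3 char='r'
After 6 (l): row=1 col=4 char='o'
After 7 (b): row=1 col=3 char='r'
After 8 ($): row=1 col=21 char='e'
After 9 (b): row=1 col=18 char='t'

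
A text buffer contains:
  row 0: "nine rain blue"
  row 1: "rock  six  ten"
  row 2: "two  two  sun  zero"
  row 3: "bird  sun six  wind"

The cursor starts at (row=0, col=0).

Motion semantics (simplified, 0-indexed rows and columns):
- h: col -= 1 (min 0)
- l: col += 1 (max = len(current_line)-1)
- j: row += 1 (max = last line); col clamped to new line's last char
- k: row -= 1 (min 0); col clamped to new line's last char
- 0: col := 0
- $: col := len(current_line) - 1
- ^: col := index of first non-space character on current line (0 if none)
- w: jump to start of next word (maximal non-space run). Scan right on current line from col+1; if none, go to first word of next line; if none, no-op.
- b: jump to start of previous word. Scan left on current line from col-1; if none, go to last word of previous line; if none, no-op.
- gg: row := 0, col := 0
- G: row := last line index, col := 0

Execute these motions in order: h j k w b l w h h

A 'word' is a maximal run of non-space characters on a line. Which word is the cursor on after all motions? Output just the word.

After 1 (h): row=0 col=0 char='n'
After 2 (j): row=1 col=0 char='r'
After 3 (k): row=0 col=0 char='n'
After 4 (w): row=0 col=5 char='r'
After 5 (b): row=0 col=0 char='n'
After 6 (l): row=0 col=1 char='i'
After 7 (w): row=0 col=5 char='r'
After 8 (h): row=0 col=4 char='_'
After 9 (h): row=0 col=3 char='e'

Answer: nine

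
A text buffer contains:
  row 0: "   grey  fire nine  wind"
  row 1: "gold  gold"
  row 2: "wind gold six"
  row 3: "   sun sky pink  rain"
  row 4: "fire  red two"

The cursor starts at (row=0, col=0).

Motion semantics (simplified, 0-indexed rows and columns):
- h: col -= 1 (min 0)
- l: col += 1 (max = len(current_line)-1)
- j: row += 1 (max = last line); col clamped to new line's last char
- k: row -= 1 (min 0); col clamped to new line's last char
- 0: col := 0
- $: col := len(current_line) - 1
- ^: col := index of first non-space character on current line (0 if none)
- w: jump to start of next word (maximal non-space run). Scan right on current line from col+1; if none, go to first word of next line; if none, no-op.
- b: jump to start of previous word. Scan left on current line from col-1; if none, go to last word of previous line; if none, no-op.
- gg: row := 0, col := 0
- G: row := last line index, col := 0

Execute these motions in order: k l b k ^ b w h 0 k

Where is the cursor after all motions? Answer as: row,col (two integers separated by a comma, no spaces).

After 1 (k): row=0 col=0 char='_'
After 2 (l): row=0 col=1 char='_'
After 3 (b): row=0 col=1 char='_'
After 4 (k): row=0 col=1 char='_'
After 5 (^): row=0 col=3 char='g'
After 6 (b): row=0 col=3 char='g'
After 7 (w): row=0 col=9 char='f'
After 8 (h): row=0 col=8 char='_'
After 9 (0): row=0 col=0 char='_'
After 10 (k): row=0 col=0 char='_'

Answer: 0,0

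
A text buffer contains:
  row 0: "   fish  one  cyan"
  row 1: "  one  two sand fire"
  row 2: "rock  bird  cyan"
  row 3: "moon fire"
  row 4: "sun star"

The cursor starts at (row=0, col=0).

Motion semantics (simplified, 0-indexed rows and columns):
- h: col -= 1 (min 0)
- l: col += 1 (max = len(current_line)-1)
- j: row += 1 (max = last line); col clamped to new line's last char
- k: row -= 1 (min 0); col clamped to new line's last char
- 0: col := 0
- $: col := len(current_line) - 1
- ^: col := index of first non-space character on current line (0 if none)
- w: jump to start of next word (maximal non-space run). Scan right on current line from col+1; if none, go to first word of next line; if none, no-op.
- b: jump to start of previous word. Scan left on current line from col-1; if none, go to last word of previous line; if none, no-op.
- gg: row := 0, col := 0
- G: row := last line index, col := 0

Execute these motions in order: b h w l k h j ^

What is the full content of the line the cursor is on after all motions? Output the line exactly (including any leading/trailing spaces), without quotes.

After 1 (b): row=0 col=0 char='_'
After 2 (h): row=0 col=0 char='_'
After 3 (w): row=0 col=3 char='f'
After 4 (l): row=0 col=4 char='i'
After 5 (k): row=0 col=4 char='i'
After 6 (h): row=0 col=3 char='f'
After 7 (j): row=1 col=3 char='n'
After 8 (^): row=1 col=2 char='o'

Answer:   one  two sand fire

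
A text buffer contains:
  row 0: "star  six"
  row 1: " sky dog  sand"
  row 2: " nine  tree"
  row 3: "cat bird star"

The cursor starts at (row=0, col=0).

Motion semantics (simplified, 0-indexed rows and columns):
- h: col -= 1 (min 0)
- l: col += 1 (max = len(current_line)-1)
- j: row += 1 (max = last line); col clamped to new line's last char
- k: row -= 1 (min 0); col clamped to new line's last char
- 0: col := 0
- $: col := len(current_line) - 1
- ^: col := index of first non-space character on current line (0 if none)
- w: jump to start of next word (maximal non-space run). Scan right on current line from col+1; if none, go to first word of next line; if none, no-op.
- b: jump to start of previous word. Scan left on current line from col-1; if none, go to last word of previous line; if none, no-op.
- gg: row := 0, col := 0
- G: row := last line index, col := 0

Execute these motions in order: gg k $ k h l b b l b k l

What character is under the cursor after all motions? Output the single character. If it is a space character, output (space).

Answer: t

Derivation:
After 1 (gg): row=0 col=0 char='s'
After 2 (k): row=0 col=0 char='s'
After 3 ($): row=0 col=8 char='x'
After 4 (k): row=0 col=8 char='x'
After 5 (h): row=0 col=7 char='i'
After 6 (l): row=0 col=8 char='x'
After 7 (b): row=0 col=6 char='s'
After 8 (b): row=0 col=0 char='s'
After 9 (l): row=0 col=1 char='t'
After 10 (b): row=0 col=0 char='s'
After 11 (k): row=0 col=0 char='s'
After 12 (l): row=0 col=1 char='t'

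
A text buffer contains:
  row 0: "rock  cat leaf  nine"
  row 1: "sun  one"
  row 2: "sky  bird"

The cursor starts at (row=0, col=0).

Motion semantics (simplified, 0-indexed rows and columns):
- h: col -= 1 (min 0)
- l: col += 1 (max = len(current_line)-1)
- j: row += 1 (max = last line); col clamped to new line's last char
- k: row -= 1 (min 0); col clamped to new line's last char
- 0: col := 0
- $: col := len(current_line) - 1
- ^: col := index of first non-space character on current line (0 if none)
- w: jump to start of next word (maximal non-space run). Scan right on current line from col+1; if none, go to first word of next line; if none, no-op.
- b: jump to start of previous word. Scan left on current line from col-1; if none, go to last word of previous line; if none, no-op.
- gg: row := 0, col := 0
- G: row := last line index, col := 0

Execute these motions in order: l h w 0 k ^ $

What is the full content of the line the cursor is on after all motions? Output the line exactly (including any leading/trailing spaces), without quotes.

After 1 (l): row=0 col=1 char='o'
After 2 (h): row=0 col=0 char='r'
After 3 (w): row=0 col=6 char='c'
After 4 (0): row=0 col=0 char='r'
After 5 (k): row=0 col=0 char='r'
After 6 (^): row=0 col=0 char='r'
After 7 ($): row=0 col=19 char='e'

Answer: rock  cat leaf  nine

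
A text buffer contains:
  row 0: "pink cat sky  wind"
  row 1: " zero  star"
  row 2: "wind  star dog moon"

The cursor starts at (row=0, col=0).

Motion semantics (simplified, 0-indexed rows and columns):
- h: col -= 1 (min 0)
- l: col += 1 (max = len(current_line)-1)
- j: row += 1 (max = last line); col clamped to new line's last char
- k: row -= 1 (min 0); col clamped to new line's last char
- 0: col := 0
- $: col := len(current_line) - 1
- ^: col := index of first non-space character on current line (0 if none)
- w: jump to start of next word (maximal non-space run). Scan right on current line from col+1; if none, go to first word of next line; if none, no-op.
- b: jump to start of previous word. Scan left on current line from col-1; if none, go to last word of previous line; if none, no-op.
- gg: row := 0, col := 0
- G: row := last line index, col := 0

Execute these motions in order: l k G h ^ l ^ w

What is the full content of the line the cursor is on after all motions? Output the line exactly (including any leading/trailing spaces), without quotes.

Answer: wind  star dog moon

Derivation:
After 1 (l): row=0 col=1 char='i'
After 2 (k): row=0 col=1 char='i'
After 3 (G): row=2 col=0 char='w'
After 4 (h): row=2 col=0 char='w'
After 5 (^): row=2 col=0 char='w'
After 6 (l): row=2 col=1 char='i'
After 7 (^): row=2 col=0 char='w'
After 8 (w): row=2 col=6 char='s'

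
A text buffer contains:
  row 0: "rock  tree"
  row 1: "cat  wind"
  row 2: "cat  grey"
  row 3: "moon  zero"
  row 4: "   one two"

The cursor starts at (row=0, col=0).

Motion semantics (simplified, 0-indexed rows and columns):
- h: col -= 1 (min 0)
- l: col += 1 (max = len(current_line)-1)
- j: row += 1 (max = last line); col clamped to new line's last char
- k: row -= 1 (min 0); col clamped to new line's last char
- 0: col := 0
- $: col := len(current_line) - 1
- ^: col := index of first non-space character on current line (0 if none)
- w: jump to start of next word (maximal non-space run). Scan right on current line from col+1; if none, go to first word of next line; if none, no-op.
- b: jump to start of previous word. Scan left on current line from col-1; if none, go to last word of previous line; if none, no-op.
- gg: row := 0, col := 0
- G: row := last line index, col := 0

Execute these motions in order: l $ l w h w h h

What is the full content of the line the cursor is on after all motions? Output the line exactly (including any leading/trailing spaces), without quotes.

Answer: cat  wind

Derivation:
After 1 (l): row=0 col=1 char='o'
After 2 ($): row=0 col=9 char='e'
After 3 (l): row=0 col=9 char='e'
After 4 (w): row=1 col=0 char='c'
After 5 (h): row=1 col=0 char='c'
After 6 (w): row=1 col=5 char='w'
After 7 (h): row=1 col=4 char='_'
After 8 (h): row=1 col=3 char='_'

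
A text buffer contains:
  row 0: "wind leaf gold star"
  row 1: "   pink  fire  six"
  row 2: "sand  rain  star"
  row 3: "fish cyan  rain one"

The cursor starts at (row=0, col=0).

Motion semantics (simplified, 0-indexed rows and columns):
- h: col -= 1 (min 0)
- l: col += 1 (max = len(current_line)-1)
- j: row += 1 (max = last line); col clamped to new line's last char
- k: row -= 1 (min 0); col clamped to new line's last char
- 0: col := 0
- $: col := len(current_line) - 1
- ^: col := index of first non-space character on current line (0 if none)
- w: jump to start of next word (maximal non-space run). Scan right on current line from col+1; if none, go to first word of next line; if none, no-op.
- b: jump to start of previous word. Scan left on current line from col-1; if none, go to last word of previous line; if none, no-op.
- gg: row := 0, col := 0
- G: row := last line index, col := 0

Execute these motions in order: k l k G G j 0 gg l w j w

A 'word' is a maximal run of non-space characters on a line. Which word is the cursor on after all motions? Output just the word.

After 1 (k): row=0 col=0 char='w'
After 2 (l): row=0 col=1 char='i'
After 3 (k): row=0 col=1 char='i'
After 4 (G): row=3 col=0 char='f'
After 5 (G): row=3 col=0 char='f'
After 6 (j): row=3 col=0 char='f'
After 7 (0): row=3 col=0 char='f'
After 8 (gg): row=0 col=0 char='w'
After 9 (l): row=0 col=1 char='i'
After 10 (w): row=0 col=5 char='l'
After 11 (j): row=1 col=5 char='n'
After 12 (w): row=1 col=9 char='f'

Answer: fire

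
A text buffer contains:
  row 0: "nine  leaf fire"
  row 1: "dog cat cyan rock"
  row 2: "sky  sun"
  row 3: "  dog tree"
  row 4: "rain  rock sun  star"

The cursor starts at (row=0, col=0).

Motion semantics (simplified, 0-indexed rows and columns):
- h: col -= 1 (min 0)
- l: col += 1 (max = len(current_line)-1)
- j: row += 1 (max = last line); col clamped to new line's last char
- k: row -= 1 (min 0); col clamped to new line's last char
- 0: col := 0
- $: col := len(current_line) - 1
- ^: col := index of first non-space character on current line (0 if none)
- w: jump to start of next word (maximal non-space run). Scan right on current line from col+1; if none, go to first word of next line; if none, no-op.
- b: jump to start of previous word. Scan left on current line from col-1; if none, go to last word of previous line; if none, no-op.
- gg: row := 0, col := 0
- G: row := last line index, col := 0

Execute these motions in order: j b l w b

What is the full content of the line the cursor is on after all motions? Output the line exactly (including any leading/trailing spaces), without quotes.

After 1 (j): row=1 col=0 char='d'
After 2 (b): row=0 col=11 char='f'
After 3 (l): row=0 col=12 char='i'
After 4 (w): row=1 col=0 char='d'
After 5 (b): row=0 col=11 char='f'

Answer: nine  leaf fire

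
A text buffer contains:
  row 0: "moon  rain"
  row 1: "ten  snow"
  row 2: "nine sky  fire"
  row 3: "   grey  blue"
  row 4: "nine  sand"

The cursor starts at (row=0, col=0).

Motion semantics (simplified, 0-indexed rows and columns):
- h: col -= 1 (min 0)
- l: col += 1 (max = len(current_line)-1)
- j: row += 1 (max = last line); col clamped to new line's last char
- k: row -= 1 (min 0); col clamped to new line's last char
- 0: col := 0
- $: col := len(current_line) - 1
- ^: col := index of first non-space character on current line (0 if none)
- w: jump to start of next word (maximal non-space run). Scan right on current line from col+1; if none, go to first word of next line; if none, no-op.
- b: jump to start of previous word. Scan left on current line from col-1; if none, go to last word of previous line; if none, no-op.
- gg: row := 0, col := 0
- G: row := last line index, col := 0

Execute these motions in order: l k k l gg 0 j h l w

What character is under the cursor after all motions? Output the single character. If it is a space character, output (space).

Answer: s

Derivation:
After 1 (l): row=0 col=1 char='o'
After 2 (k): row=0 col=1 char='o'
After 3 (k): row=0 col=1 char='o'
After 4 (l): row=0 col=2 char='o'
After 5 (gg): row=0 col=0 char='m'
After 6 (0): row=0 col=0 char='m'
After 7 (j): row=1 col=0 char='t'
After 8 (h): row=1 col=0 char='t'
After 9 (l): row=1 col=1 char='e'
After 10 (w): row=1 col=5 char='s'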